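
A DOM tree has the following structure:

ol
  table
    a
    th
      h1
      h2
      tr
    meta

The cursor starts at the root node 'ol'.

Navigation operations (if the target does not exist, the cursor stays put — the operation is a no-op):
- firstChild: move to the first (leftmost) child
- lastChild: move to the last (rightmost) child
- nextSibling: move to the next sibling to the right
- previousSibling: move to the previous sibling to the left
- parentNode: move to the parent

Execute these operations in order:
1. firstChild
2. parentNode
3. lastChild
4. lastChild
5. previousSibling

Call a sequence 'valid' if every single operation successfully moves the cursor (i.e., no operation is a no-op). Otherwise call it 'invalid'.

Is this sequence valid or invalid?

Answer: valid

Derivation:
After 1 (firstChild): table
After 2 (parentNode): ol
After 3 (lastChild): table
After 4 (lastChild): meta
After 5 (previousSibling): th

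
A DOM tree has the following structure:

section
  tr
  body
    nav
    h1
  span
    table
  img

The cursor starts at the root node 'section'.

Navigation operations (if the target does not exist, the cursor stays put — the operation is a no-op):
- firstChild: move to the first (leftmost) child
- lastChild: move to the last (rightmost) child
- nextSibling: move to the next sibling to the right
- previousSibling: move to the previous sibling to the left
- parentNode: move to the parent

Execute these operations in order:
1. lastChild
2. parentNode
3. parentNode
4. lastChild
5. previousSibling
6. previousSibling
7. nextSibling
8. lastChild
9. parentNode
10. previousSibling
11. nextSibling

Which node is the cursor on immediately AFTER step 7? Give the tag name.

Answer: span

Derivation:
After 1 (lastChild): img
After 2 (parentNode): section
After 3 (parentNode): section (no-op, stayed)
After 4 (lastChild): img
After 5 (previousSibling): span
After 6 (previousSibling): body
After 7 (nextSibling): span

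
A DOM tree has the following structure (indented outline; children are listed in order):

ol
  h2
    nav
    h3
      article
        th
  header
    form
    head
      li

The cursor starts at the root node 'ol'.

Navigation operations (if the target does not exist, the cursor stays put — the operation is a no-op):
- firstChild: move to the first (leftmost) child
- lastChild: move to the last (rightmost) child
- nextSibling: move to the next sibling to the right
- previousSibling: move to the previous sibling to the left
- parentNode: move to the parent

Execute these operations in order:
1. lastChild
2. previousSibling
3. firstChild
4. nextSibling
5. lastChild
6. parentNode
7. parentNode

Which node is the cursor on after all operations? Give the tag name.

Answer: h2

Derivation:
After 1 (lastChild): header
After 2 (previousSibling): h2
After 3 (firstChild): nav
After 4 (nextSibling): h3
After 5 (lastChild): article
After 6 (parentNode): h3
After 7 (parentNode): h2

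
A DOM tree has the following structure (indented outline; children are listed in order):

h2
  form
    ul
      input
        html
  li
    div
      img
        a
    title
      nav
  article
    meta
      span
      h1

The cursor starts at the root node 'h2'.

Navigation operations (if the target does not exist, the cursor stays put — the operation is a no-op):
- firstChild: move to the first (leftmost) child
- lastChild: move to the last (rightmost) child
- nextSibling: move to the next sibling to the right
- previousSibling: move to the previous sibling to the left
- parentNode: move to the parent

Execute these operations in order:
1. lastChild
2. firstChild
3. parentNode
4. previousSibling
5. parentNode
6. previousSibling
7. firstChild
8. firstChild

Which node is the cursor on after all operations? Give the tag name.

Answer: ul

Derivation:
After 1 (lastChild): article
After 2 (firstChild): meta
After 3 (parentNode): article
After 4 (previousSibling): li
After 5 (parentNode): h2
After 6 (previousSibling): h2 (no-op, stayed)
After 7 (firstChild): form
After 8 (firstChild): ul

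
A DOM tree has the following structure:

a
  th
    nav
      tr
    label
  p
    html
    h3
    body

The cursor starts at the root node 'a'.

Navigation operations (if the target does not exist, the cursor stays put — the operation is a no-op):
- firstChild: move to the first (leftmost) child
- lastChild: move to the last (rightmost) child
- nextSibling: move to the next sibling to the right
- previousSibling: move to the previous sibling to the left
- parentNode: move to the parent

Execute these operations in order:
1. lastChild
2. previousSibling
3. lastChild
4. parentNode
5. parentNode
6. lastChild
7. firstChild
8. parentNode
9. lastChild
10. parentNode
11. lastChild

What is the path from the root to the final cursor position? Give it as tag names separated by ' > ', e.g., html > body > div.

Answer: a > p > body

Derivation:
After 1 (lastChild): p
After 2 (previousSibling): th
After 3 (lastChild): label
After 4 (parentNode): th
After 5 (parentNode): a
After 6 (lastChild): p
After 7 (firstChild): html
After 8 (parentNode): p
After 9 (lastChild): body
After 10 (parentNode): p
After 11 (lastChild): body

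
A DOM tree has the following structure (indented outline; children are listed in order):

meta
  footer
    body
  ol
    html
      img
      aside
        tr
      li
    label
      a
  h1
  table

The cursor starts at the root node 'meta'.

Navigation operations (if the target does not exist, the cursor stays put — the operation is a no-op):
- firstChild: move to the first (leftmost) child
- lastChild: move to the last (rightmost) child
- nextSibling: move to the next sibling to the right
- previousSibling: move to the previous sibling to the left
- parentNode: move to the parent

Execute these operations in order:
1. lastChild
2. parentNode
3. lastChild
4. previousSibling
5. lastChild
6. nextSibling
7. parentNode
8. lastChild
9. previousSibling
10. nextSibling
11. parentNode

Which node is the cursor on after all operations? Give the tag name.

After 1 (lastChild): table
After 2 (parentNode): meta
After 3 (lastChild): table
After 4 (previousSibling): h1
After 5 (lastChild): h1 (no-op, stayed)
After 6 (nextSibling): table
After 7 (parentNode): meta
After 8 (lastChild): table
After 9 (previousSibling): h1
After 10 (nextSibling): table
After 11 (parentNode): meta

Answer: meta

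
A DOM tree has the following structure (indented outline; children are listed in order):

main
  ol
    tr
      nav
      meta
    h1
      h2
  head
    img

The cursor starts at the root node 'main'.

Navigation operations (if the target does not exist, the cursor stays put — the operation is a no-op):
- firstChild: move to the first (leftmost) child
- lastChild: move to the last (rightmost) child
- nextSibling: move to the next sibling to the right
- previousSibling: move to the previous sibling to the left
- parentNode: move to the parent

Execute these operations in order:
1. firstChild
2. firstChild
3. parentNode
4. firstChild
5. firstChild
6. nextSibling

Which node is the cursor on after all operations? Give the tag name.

Answer: meta

Derivation:
After 1 (firstChild): ol
After 2 (firstChild): tr
After 3 (parentNode): ol
After 4 (firstChild): tr
After 5 (firstChild): nav
After 6 (nextSibling): meta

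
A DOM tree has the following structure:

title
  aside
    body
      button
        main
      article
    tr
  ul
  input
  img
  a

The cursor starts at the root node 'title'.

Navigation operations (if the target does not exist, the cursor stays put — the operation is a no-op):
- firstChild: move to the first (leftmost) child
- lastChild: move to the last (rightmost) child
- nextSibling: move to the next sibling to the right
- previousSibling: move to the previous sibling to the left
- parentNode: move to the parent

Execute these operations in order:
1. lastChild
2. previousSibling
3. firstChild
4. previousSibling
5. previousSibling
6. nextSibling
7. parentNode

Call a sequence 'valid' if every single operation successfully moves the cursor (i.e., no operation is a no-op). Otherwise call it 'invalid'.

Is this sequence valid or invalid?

Answer: invalid

Derivation:
After 1 (lastChild): a
After 2 (previousSibling): img
After 3 (firstChild): img (no-op, stayed)
After 4 (previousSibling): input
After 5 (previousSibling): ul
After 6 (nextSibling): input
After 7 (parentNode): title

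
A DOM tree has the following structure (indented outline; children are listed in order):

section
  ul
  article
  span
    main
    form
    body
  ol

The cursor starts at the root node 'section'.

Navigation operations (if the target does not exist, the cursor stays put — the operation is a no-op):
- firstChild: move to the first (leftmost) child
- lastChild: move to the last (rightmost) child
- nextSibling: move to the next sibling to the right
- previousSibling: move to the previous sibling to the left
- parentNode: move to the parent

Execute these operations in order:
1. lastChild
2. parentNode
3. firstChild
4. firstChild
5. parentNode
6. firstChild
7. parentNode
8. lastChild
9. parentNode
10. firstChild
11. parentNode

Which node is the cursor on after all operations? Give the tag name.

After 1 (lastChild): ol
After 2 (parentNode): section
After 3 (firstChild): ul
After 4 (firstChild): ul (no-op, stayed)
After 5 (parentNode): section
After 6 (firstChild): ul
After 7 (parentNode): section
After 8 (lastChild): ol
After 9 (parentNode): section
After 10 (firstChild): ul
After 11 (parentNode): section

Answer: section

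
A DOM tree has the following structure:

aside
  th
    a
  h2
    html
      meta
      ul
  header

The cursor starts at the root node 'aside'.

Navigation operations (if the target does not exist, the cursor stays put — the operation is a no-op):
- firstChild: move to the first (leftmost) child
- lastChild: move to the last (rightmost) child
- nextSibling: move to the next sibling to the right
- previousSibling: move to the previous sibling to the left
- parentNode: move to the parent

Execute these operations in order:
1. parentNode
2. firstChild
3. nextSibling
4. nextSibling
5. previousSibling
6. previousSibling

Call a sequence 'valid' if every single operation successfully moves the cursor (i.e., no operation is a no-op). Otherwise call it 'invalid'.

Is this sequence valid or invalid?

Answer: invalid

Derivation:
After 1 (parentNode): aside (no-op, stayed)
After 2 (firstChild): th
After 3 (nextSibling): h2
After 4 (nextSibling): header
After 5 (previousSibling): h2
After 6 (previousSibling): th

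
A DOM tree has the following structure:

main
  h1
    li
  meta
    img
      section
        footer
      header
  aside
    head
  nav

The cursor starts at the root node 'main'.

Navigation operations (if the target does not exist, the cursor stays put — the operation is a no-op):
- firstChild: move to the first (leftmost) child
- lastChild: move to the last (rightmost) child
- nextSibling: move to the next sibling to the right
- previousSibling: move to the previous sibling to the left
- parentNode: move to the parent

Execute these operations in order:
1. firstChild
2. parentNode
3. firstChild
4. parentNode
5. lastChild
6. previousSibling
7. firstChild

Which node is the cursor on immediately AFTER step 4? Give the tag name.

Answer: main

Derivation:
After 1 (firstChild): h1
After 2 (parentNode): main
After 3 (firstChild): h1
After 4 (parentNode): main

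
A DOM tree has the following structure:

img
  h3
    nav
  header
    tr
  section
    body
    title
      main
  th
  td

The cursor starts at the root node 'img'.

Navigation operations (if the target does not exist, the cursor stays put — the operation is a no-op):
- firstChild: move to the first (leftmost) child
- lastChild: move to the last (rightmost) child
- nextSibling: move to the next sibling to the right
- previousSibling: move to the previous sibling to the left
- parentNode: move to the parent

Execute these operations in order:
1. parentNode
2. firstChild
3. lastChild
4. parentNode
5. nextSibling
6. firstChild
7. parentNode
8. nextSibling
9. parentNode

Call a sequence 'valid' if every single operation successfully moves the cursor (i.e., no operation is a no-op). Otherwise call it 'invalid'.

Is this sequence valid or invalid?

After 1 (parentNode): img (no-op, stayed)
After 2 (firstChild): h3
After 3 (lastChild): nav
After 4 (parentNode): h3
After 5 (nextSibling): header
After 6 (firstChild): tr
After 7 (parentNode): header
After 8 (nextSibling): section
After 9 (parentNode): img

Answer: invalid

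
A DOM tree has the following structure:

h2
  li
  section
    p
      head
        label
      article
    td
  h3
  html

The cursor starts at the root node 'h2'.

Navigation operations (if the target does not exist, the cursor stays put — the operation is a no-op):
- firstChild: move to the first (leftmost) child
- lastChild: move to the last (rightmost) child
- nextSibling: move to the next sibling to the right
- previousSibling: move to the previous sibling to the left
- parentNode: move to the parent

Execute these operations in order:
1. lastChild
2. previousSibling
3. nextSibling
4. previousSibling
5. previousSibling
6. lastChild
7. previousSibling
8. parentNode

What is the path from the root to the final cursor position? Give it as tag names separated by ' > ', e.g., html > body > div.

After 1 (lastChild): html
After 2 (previousSibling): h3
After 3 (nextSibling): html
After 4 (previousSibling): h3
After 5 (previousSibling): section
After 6 (lastChild): td
After 7 (previousSibling): p
After 8 (parentNode): section

Answer: h2 > section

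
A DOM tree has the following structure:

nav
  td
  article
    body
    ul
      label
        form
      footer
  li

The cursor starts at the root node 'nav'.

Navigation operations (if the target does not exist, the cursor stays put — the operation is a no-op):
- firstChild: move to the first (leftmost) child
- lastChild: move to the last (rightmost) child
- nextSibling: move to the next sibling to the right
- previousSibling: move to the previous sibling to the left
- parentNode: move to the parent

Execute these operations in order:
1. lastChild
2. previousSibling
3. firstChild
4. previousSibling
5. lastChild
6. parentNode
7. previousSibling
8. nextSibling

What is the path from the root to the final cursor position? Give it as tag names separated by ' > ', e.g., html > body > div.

After 1 (lastChild): li
After 2 (previousSibling): article
After 3 (firstChild): body
After 4 (previousSibling): body (no-op, stayed)
After 5 (lastChild): body (no-op, stayed)
After 6 (parentNode): article
After 7 (previousSibling): td
After 8 (nextSibling): article

Answer: nav > article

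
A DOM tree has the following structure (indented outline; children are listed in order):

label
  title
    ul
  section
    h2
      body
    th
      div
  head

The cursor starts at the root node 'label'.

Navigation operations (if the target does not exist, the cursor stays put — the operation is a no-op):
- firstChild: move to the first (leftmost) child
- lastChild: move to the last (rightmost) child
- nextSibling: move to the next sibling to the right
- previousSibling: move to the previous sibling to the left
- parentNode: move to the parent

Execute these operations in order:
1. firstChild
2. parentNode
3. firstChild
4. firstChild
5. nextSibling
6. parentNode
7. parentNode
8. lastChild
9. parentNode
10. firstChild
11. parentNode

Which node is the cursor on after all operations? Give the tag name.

After 1 (firstChild): title
After 2 (parentNode): label
After 3 (firstChild): title
After 4 (firstChild): ul
After 5 (nextSibling): ul (no-op, stayed)
After 6 (parentNode): title
After 7 (parentNode): label
After 8 (lastChild): head
After 9 (parentNode): label
After 10 (firstChild): title
After 11 (parentNode): label

Answer: label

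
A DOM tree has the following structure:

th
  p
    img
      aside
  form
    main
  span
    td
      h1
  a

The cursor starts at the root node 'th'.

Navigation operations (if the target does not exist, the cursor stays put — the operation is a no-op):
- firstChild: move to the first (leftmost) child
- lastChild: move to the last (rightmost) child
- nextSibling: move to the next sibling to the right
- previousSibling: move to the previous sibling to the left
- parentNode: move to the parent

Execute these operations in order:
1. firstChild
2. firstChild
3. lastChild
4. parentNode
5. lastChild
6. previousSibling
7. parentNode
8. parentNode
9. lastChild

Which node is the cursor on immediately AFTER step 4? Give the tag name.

Answer: img

Derivation:
After 1 (firstChild): p
After 2 (firstChild): img
After 3 (lastChild): aside
After 4 (parentNode): img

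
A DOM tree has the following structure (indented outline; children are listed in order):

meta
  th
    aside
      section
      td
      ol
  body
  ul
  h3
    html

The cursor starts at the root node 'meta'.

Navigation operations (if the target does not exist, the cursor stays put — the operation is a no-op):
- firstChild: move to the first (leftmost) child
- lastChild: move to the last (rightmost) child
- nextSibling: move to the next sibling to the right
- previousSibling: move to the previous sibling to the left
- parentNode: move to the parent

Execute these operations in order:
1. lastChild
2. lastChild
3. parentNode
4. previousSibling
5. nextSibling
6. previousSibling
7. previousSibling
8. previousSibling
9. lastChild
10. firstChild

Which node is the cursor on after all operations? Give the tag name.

After 1 (lastChild): h3
After 2 (lastChild): html
After 3 (parentNode): h3
After 4 (previousSibling): ul
After 5 (nextSibling): h3
After 6 (previousSibling): ul
After 7 (previousSibling): body
After 8 (previousSibling): th
After 9 (lastChild): aside
After 10 (firstChild): section

Answer: section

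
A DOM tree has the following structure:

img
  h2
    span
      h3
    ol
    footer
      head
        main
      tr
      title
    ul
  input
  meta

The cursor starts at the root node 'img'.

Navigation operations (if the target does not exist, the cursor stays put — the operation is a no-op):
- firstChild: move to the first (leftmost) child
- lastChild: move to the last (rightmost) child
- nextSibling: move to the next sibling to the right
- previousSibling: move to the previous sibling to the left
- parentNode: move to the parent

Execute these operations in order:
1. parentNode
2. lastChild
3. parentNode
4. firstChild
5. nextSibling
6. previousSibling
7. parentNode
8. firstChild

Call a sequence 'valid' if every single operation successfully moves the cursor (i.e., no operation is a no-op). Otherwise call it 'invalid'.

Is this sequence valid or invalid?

After 1 (parentNode): img (no-op, stayed)
After 2 (lastChild): meta
After 3 (parentNode): img
After 4 (firstChild): h2
After 5 (nextSibling): input
After 6 (previousSibling): h2
After 7 (parentNode): img
After 8 (firstChild): h2

Answer: invalid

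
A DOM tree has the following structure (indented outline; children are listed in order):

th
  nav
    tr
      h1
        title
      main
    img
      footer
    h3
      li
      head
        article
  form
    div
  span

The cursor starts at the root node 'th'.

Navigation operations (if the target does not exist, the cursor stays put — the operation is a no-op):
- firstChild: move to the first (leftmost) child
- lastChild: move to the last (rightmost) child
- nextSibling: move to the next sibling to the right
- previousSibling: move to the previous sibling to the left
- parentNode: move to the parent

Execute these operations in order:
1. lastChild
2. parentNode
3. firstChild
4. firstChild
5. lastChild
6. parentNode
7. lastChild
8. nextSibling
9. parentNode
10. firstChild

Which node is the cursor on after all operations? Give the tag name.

Answer: h1

Derivation:
After 1 (lastChild): span
After 2 (parentNode): th
After 3 (firstChild): nav
After 4 (firstChild): tr
After 5 (lastChild): main
After 6 (parentNode): tr
After 7 (lastChild): main
After 8 (nextSibling): main (no-op, stayed)
After 9 (parentNode): tr
After 10 (firstChild): h1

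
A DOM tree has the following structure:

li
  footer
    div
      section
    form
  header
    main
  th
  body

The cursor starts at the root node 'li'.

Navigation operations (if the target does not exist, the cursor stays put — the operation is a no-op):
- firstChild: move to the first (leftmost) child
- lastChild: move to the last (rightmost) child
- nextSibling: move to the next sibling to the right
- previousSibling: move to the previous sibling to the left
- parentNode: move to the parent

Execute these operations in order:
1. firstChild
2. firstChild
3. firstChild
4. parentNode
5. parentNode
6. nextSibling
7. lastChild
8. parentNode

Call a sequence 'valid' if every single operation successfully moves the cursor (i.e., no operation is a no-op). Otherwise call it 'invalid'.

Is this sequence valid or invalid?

After 1 (firstChild): footer
After 2 (firstChild): div
After 3 (firstChild): section
After 4 (parentNode): div
After 5 (parentNode): footer
After 6 (nextSibling): header
After 7 (lastChild): main
After 8 (parentNode): header

Answer: valid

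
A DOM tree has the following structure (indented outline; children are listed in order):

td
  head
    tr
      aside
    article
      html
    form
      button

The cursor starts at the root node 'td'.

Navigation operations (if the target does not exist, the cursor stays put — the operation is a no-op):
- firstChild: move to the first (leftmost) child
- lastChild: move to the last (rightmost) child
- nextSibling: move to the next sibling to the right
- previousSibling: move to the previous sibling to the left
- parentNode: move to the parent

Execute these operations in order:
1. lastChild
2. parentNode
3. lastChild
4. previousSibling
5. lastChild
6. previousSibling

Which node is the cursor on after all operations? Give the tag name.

After 1 (lastChild): head
After 2 (parentNode): td
After 3 (lastChild): head
After 4 (previousSibling): head (no-op, stayed)
After 5 (lastChild): form
After 6 (previousSibling): article

Answer: article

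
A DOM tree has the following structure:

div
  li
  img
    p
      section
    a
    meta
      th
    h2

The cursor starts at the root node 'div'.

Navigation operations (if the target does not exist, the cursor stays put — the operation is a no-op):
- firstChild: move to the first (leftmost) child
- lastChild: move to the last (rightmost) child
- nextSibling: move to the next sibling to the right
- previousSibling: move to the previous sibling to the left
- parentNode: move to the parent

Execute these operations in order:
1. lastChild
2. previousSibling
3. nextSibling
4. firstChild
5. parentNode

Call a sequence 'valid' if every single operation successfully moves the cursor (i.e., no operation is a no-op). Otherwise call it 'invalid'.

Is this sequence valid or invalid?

After 1 (lastChild): img
After 2 (previousSibling): li
After 3 (nextSibling): img
After 4 (firstChild): p
After 5 (parentNode): img

Answer: valid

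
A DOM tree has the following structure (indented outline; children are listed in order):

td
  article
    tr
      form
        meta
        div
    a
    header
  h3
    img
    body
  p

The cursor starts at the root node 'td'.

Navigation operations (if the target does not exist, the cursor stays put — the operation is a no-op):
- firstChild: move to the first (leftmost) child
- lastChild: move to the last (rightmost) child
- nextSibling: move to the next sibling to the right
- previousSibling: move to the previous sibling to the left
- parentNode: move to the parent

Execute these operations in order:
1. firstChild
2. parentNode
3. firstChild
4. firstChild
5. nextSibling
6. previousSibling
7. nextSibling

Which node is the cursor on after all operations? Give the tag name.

Answer: a

Derivation:
After 1 (firstChild): article
After 2 (parentNode): td
After 3 (firstChild): article
After 4 (firstChild): tr
After 5 (nextSibling): a
After 6 (previousSibling): tr
After 7 (nextSibling): a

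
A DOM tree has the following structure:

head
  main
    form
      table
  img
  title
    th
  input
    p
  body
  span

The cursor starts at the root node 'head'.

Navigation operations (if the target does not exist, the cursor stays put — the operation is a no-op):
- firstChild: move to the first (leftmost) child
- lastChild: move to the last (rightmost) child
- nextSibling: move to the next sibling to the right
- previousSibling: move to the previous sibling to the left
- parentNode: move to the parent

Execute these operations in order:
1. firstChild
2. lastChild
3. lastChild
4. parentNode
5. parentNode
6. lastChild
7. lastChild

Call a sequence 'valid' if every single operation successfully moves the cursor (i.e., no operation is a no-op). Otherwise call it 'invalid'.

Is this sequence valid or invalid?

Answer: valid

Derivation:
After 1 (firstChild): main
After 2 (lastChild): form
After 3 (lastChild): table
After 4 (parentNode): form
After 5 (parentNode): main
After 6 (lastChild): form
After 7 (lastChild): table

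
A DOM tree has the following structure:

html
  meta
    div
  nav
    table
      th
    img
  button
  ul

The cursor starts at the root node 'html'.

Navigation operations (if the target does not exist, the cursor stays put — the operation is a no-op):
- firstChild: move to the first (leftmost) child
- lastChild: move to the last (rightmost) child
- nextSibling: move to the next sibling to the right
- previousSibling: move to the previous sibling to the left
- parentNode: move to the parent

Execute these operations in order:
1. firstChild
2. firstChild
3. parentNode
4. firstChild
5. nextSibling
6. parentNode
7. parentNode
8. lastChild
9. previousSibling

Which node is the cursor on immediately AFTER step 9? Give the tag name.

After 1 (firstChild): meta
After 2 (firstChild): div
After 3 (parentNode): meta
After 4 (firstChild): div
After 5 (nextSibling): div (no-op, stayed)
After 6 (parentNode): meta
After 7 (parentNode): html
After 8 (lastChild): ul
After 9 (previousSibling): button

Answer: button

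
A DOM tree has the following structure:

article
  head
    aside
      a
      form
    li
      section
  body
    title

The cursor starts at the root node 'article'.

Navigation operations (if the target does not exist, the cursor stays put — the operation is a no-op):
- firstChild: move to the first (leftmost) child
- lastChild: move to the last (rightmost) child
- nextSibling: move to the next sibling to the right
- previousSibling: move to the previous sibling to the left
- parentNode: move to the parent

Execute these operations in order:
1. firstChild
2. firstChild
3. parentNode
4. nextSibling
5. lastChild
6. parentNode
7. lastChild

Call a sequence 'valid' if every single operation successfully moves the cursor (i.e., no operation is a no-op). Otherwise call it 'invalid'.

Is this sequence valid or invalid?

Answer: valid

Derivation:
After 1 (firstChild): head
After 2 (firstChild): aside
After 3 (parentNode): head
After 4 (nextSibling): body
After 5 (lastChild): title
After 6 (parentNode): body
After 7 (lastChild): title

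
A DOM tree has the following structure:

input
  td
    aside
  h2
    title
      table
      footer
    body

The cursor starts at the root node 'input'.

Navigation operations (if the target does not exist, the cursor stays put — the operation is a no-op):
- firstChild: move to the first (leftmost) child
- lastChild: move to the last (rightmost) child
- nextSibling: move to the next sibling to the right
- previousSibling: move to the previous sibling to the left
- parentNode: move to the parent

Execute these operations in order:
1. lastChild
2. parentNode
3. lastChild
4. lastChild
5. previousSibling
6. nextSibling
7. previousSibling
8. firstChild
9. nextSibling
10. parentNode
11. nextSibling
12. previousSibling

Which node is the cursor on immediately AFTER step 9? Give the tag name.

After 1 (lastChild): h2
After 2 (parentNode): input
After 3 (lastChild): h2
After 4 (lastChild): body
After 5 (previousSibling): title
After 6 (nextSibling): body
After 7 (previousSibling): title
After 8 (firstChild): table
After 9 (nextSibling): footer

Answer: footer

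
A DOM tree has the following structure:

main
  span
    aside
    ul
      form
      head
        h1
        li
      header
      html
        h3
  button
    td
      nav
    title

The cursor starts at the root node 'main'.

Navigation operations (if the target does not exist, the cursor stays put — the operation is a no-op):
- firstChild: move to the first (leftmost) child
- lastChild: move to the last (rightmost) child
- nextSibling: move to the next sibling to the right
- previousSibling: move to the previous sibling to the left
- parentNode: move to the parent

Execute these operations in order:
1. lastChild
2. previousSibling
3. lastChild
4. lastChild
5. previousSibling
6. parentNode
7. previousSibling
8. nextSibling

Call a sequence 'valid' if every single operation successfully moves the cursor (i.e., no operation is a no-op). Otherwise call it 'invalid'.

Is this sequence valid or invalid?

Answer: valid

Derivation:
After 1 (lastChild): button
After 2 (previousSibling): span
After 3 (lastChild): ul
After 4 (lastChild): html
After 5 (previousSibling): header
After 6 (parentNode): ul
After 7 (previousSibling): aside
After 8 (nextSibling): ul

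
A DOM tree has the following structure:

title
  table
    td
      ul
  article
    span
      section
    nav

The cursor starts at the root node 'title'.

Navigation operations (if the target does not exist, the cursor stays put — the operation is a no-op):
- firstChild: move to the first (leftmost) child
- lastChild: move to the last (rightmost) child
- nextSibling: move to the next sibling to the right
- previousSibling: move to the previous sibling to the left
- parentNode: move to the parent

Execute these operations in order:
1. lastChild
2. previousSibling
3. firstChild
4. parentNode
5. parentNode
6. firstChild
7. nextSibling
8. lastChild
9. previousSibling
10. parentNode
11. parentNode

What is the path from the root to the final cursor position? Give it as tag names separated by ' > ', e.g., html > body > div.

Answer: title

Derivation:
After 1 (lastChild): article
After 2 (previousSibling): table
After 3 (firstChild): td
After 4 (parentNode): table
After 5 (parentNode): title
After 6 (firstChild): table
After 7 (nextSibling): article
After 8 (lastChild): nav
After 9 (previousSibling): span
After 10 (parentNode): article
After 11 (parentNode): title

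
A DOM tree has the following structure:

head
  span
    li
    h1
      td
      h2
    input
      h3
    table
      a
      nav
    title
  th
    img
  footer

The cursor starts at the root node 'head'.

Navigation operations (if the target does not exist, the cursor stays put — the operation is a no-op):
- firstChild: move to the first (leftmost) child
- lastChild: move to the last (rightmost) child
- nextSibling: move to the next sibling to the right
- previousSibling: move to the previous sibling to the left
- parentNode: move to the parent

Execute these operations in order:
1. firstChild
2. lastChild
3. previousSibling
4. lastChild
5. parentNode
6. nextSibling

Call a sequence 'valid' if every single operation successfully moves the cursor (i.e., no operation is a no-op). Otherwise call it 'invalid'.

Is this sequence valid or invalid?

After 1 (firstChild): span
After 2 (lastChild): title
After 3 (previousSibling): table
After 4 (lastChild): nav
After 5 (parentNode): table
After 6 (nextSibling): title

Answer: valid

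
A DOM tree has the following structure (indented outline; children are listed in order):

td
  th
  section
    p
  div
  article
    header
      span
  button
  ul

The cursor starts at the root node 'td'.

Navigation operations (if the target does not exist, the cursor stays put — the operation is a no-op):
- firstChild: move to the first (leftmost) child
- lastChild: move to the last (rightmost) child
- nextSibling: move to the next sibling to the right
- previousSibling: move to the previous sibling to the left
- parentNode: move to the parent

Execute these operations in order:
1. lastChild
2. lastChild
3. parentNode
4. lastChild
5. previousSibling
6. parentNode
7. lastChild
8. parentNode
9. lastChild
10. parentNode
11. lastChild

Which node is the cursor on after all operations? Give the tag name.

Answer: ul

Derivation:
After 1 (lastChild): ul
After 2 (lastChild): ul (no-op, stayed)
After 3 (parentNode): td
After 4 (lastChild): ul
After 5 (previousSibling): button
After 6 (parentNode): td
After 7 (lastChild): ul
After 8 (parentNode): td
After 9 (lastChild): ul
After 10 (parentNode): td
After 11 (lastChild): ul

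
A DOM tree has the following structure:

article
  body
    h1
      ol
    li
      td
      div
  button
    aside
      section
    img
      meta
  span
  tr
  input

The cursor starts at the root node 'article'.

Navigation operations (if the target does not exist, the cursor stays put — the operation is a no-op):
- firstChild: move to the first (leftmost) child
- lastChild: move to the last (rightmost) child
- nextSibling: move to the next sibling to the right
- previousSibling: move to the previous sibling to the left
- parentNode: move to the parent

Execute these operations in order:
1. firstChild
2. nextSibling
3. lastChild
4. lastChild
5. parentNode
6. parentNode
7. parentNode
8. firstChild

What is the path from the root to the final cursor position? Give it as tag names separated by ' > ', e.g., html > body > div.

After 1 (firstChild): body
After 2 (nextSibling): button
After 3 (lastChild): img
After 4 (lastChild): meta
After 5 (parentNode): img
After 6 (parentNode): button
After 7 (parentNode): article
After 8 (firstChild): body

Answer: article > body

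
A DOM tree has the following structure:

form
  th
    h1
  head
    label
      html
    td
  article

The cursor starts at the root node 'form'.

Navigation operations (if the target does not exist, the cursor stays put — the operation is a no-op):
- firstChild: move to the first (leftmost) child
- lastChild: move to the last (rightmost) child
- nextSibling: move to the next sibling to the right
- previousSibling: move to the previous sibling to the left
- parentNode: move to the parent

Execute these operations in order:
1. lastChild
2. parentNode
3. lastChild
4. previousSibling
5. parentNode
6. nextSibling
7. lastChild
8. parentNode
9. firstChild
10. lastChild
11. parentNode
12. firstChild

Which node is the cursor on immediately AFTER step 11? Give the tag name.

Answer: th

Derivation:
After 1 (lastChild): article
After 2 (parentNode): form
After 3 (lastChild): article
After 4 (previousSibling): head
After 5 (parentNode): form
After 6 (nextSibling): form (no-op, stayed)
After 7 (lastChild): article
After 8 (parentNode): form
After 9 (firstChild): th
After 10 (lastChild): h1
After 11 (parentNode): th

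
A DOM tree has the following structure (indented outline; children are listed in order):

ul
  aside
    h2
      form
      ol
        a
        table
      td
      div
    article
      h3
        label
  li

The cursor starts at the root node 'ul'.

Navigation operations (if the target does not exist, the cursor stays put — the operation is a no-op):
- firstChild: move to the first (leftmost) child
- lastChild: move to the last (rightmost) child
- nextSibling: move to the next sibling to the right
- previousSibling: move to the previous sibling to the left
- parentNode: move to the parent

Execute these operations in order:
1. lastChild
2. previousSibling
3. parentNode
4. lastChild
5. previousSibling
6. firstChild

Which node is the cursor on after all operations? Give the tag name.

After 1 (lastChild): li
After 2 (previousSibling): aside
After 3 (parentNode): ul
After 4 (lastChild): li
After 5 (previousSibling): aside
After 6 (firstChild): h2

Answer: h2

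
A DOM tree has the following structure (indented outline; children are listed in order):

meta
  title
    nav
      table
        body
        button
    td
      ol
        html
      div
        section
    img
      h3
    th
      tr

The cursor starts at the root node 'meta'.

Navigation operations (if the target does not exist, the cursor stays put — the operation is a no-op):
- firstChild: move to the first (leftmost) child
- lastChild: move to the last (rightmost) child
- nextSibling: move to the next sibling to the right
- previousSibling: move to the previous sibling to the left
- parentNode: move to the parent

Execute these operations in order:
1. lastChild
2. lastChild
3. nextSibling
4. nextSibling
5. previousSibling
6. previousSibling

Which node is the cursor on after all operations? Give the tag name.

Answer: td

Derivation:
After 1 (lastChild): title
After 2 (lastChild): th
After 3 (nextSibling): th (no-op, stayed)
After 4 (nextSibling): th (no-op, stayed)
After 5 (previousSibling): img
After 6 (previousSibling): td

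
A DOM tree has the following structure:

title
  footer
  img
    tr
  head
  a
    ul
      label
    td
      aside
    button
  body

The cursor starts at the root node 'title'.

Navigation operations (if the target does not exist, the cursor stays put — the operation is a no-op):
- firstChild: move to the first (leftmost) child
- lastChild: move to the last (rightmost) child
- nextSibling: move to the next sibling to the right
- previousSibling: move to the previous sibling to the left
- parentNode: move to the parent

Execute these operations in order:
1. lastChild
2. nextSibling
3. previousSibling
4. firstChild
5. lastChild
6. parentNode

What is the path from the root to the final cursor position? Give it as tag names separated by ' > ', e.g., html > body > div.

Answer: title > a > ul

Derivation:
After 1 (lastChild): body
After 2 (nextSibling): body (no-op, stayed)
After 3 (previousSibling): a
After 4 (firstChild): ul
After 5 (lastChild): label
After 6 (parentNode): ul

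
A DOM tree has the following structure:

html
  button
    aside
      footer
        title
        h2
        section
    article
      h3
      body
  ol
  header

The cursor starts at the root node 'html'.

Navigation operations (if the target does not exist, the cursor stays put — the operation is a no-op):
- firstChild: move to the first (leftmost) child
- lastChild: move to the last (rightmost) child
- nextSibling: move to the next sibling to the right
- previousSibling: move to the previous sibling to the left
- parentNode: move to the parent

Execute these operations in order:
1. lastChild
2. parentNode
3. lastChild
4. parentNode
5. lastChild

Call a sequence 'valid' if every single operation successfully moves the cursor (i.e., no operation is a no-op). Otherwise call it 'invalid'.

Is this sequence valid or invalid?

Answer: valid

Derivation:
After 1 (lastChild): header
After 2 (parentNode): html
After 3 (lastChild): header
After 4 (parentNode): html
After 5 (lastChild): header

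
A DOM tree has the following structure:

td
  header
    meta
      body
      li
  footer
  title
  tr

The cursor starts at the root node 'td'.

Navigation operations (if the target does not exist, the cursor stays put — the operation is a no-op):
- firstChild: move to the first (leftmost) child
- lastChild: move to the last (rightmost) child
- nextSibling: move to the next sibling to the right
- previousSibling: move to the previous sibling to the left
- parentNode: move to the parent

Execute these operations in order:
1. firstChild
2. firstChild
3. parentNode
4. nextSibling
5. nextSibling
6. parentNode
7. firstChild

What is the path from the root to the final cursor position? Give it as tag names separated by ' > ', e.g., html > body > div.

After 1 (firstChild): header
After 2 (firstChild): meta
After 3 (parentNode): header
After 4 (nextSibling): footer
After 5 (nextSibling): title
After 6 (parentNode): td
After 7 (firstChild): header

Answer: td > header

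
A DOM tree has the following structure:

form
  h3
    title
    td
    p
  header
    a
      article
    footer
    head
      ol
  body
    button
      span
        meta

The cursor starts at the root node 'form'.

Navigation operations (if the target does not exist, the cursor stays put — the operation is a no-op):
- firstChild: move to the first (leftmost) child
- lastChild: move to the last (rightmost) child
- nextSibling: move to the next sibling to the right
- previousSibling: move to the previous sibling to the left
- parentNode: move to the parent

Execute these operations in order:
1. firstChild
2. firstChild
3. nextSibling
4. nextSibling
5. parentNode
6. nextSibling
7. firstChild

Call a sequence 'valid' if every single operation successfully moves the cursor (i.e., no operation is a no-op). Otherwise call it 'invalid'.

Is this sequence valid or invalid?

After 1 (firstChild): h3
After 2 (firstChild): title
After 3 (nextSibling): td
After 4 (nextSibling): p
After 5 (parentNode): h3
After 6 (nextSibling): header
After 7 (firstChild): a

Answer: valid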